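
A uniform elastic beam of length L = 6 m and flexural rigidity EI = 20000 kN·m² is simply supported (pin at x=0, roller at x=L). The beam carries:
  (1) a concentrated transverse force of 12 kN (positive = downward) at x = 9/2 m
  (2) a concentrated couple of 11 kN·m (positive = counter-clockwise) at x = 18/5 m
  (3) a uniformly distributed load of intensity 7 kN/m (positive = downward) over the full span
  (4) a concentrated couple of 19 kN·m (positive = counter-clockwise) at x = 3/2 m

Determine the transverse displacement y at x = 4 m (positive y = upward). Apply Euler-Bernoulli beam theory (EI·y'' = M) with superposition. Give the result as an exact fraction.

Load 1 — point force P=12 kN at a=9/2 m (b=L-a=3/2):
  y_1 = -Pbx(L²-b²-x²)/(6LEI)  [x≤a] = -12·(3/2)·4·(6²-(3/2)²-4²)/(6·6·20000) = -71/40000 m
Load 2 — applied couple M₀=11 kN·m at a=18/5 m (b=L-a=12/5):
  y_2 = (M₀x³/(6L)-M₀(x-a)²/2+C₁x)/EI  [x>a] with C₁=M₀(3b²-L²)/(6L)=-143/25 = (11·4³/(6·6)-11·(4-(18/5))²/2+(-143/25)·4)/20000 = -473/2250000 m
Load 3 — uniform load w=7 kN/m over full span:
  y_3 = -wx(L³-2Lx²+x³)/(24EI) = -7·4·(6³-2·6·4²+4³)/(24·20000) = -77/15000 m
Load 4 — applied couple M₀=19 kN·m at a=3/2 m (b=L-a=9/2):
  y_4 = (M₀x³/(6L)-M₀(x-a)²/2+C₁x)/EI  [x>a] with C₁=M₀(3b²-L²)/(6L)=209/16 = (19·4³/(6·6)-19·(4-(3/2))²/2+(209/16)·4)/20000 = 1919/1440000 m
Superposition: y = Σ y_i = -69431/12000000 m ≈ -0.005786 m

y(4) = -69431/12000000 m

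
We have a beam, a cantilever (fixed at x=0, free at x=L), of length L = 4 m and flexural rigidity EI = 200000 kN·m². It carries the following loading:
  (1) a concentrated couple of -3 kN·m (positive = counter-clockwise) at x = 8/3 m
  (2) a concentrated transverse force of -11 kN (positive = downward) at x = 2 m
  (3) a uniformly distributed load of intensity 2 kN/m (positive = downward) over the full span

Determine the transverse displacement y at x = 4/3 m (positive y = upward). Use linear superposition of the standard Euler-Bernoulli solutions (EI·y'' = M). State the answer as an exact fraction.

Load 1 — applied couple M₀=-3 kN·m at a=8/3 m (b=L-a=4/3):
  y_1 = M₀x²/(2EI)  [x≤a] = (-3)·(4/3)²/(2·200000) = -1/75000 m
Load 2 — point force P=-11 kN at a=2 m (b=L-a=2):
  y_2 = -Px²(3a-x)/(6EI)  [x≤a] = -(-11)·(4/3)²·(3·2-(4/3))/(6·200000) = 77/1012500 m
Load 3 — uniform load w=2 kN/m over full span:
  y_3 = -wx²(x²-4Lx+6L²)/(24EI) = -2·(4/3)²·((4/3)²-4·4·(4/3)+6·4²)/(24·200000) = -43/759375 m
Superposition: y = Σ y_i = 37/6075000 m ≈ 0.000006 m

y(4/3) = 37/6075000 m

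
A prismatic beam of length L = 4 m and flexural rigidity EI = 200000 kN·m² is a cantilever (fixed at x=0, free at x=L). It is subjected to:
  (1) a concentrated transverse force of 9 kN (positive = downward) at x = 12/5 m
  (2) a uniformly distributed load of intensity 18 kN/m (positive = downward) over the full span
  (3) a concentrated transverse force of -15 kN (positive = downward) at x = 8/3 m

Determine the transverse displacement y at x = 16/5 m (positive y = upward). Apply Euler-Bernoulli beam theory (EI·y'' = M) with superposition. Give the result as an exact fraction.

y(16/5) = -190717/105468750 m

Load 1 — point force P=9 kN at a=12/5 m (b=L-a=8/5):
  y_1 = -Pa²(3x-a)/(6EI)  [x>a] = -9·(12/5)²·(3·(16/5)-(12/5))/(6·200000) = -243/781250 m
Load 2 — uniform load w=18 kN/m over full span:
  y_2 = -wx²(x²-4Lx+6L²)/(24EI) = -18·(16/5)²·((16/5)²-4·4·(16/5)+6·4²)/(24·200000) = -4128/1953125 m
Load 3 — point force P=-15 kN at a=8/3 m (b=L-a=4/3):
  y_3 = -Pa²(3x-a)/(6EI)  [x>a] = -(-15)·(8/3)²·(3·(16/5)-(8/3))/(6·200000) = 52/84375 m
Superposition: y = Σ y_i = -190717/105468750 m ≈ -0.001808 m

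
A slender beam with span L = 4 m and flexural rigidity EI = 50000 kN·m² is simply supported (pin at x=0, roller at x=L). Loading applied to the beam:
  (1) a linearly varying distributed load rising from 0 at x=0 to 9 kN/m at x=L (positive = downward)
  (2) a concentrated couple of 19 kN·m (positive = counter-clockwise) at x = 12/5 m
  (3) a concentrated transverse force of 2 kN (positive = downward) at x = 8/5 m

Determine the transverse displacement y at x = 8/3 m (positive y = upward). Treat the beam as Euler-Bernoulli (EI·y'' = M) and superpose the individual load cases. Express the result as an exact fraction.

y(8/3) = -7903/21093750 m

Load 1 — triangular load w₀=9 kN/m (0→w₀ over full span):
  y_1 = -w₀x(7L⁴-10L²x²+3x⁴)/(360LEI) = -9·(8/3)·(7·4⁴-10·4²·(8/3)²+3·(8/3)⁴)/(360·4·50000) = -68/253125 m
Load 2 — applied couple M₀=19 kN·m at a=12/5 m (b=L-a=8/5):
  y_2 = (M₀x³/(6L)-M₀(x-a)²/2+C₁x)/EI  [x>a] with C₁=M₀(3b²-L²)/(6L)=-494/75 = (19·(8/3)³/(6·4)-19·((8/3)-(12/5))²/2+(-494/75)·(8/3))/50000 = -817/12656250 m
Load 3 — point force P=2 kN at a=8/5 m (b=L-a=12/5):
  y_3 = -Pa(L-x)(2Lx-a²-x²)/(6LEI)  [x>a] = -2·(8/5)·(4-(8/3))·(2·4·(8/3)-(8/5)²-(8/3)²)/(6·4·50000) = -1312/31640625 m
Superposition: y = Σ y_i = -7903/21093750 m ≈ -0.000375 m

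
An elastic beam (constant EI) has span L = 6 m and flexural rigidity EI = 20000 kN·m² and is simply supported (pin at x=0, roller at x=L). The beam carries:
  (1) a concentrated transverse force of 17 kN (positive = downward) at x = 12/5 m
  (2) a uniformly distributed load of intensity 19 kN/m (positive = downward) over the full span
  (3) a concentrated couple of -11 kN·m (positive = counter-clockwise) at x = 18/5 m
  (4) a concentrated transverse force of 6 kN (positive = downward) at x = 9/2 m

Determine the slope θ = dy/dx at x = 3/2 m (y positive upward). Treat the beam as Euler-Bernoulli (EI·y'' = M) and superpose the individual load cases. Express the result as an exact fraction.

θ(3/2) = -37087/5000000 rad

Load 1 — point force P=17 kN at a=12/5 m (b=L-a=18/5):
  θ_1 = -Pb(L²-b²-3x²)/(6LEI)  [x≤a] = -17·(18/5)·(6²-(18/5)²-3·(3/2)²)/(6·6·20000) = -27693/20000000 rad
Load 2 — uniform load w=19 kN/m over full span:
  θ_2 = -w(L³-6Lx²+4x³)/(24EI) = -19·(6³-6·6·(3/2)²+4·(3/2)³)/(24·20000) = -1881/320000 rad
Load 3 — applied couple M₀=-11 kN·m at a=18/5 m (b=L-a=12/5):
  θ_3 = (M₀x²/(2L)+C₁)/EI  [x≤a] with C₁=M₀(3b²-L²)/(6L)=143/25 = ((-11)·(3/2)²/(2·6)+(143/25))/20000 = 1463/8000000 rad
Load 4 — point force P=6 kN at a=9/2 m (b=L-a=3/2):
  θ_4 = -Pb(L²-b²-3x²)/(6LEI)  [x≤a] = -6·(3/2)·(6²-(3/2)²-3·(3/2)²)/(6·6·20000) = -27/80000 rad
Superposition: θ = Σ θ_i = -37087/5000000 rad ≈ -0.007417 rad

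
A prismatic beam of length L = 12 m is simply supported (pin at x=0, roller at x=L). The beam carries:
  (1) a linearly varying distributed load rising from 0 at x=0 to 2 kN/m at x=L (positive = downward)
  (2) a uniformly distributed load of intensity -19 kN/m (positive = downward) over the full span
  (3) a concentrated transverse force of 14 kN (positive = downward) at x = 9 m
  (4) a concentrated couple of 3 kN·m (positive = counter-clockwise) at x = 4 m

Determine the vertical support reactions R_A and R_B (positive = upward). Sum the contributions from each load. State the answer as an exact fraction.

Load 1 — triangular load w₀=2 kN/m (0→w₀ over full span):
  R_A = w₀L/6 = 2·12/6 = 4 kN
  R_B = w₀L/3 = 2·12/3 = 8 kN
Load 2 — uniform load w=-19 kN/m over full span:
  R_A = wL/2 = (-19)·12/2 = -114 kN
  R_B = wL/2 = (-19)·12/2 = -114 kN
Load 3 — point force P=14 kN at a=9 m (b=L-a=3):
  R_A = Pb/L = 14·3/12 = 7/2 kN
  R_B = Pa/L = 14·9/12 = 21/2 kN
Load 4 — applied couple M₀=3 kN·m at a=4 m (b=L-a=8):
  R_A = M₀/L = 3/12 = 1/4 kN
  R_B = -M₀/L = -3/12 = -1/4 kN
Superposition: R_A = -425/4 kN, R_B = -383/4 kN

R_A = -425/4 kN, R_B = -383/4 kN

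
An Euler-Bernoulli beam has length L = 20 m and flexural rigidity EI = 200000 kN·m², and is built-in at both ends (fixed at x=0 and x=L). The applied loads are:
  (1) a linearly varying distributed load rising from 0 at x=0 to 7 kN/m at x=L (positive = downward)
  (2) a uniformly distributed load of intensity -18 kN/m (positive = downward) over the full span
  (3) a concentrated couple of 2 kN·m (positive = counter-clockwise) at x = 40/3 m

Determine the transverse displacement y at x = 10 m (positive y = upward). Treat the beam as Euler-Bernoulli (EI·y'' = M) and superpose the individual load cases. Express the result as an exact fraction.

Load 1 — triangular load w₀=7 kN/m (0→w₀ over full span):
  y_1 = -w₀x²(L-x)²(x+2L)/(120LEI) = -7·10²·(20-10)²·(10+2·20)/(120·20·200000) = -7/960 m
Load 2 — uniform load w=-18 kN/m over full span:
  y_2 = -wx²(L-x)²/(24EI) = -(-18)·10²·(20-10)²/(24·200000) = 3/80 m
Load 3 — applied couple M₀=2 kN·m at a=40/3 m (b=L-a=20/3):
  y_3 = (R_Ax³/6 - M_Ax²/2)/EI  [x≤a] with R_A=2/15, M_A=2/3 = ((2/15)·10³/6 - (2/3)·10²/2)/200000 = -1/18000 m
Superposition: y = Σ y_i = 2171/72000 m ≈ 0.030153 m

y(10) = 2171/72000 m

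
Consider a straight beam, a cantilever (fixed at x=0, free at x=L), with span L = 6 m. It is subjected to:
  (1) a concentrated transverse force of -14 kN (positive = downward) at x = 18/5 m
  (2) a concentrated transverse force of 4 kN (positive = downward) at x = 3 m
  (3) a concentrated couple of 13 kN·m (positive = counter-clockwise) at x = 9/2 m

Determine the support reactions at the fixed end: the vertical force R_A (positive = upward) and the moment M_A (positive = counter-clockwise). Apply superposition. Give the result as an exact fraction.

Load 1 — point force P=-14 kN at a=18/5 m (b=L-a=12/5):
  R_A = P = (-14) = -14 kN
  M_A = Pa = (-14)·(18/5) = -252/5 kN·m
Load 2 — point force P=4 kN at a=3 m (b=L-a=3):
  R_A = P = 4 kN
  M_A = Pa = 4·3 = 12 kN·m
Load 3 — applied couple M₀=13 kN·m at a=9/2 m (b=L-a=3/2):
  R_A = 0 kN
  M_A = -M₀ = -13 kN·m
Superposition: R_A = -10 kN, M_A = -257/5 kN·m

R_A = -10 kN, M_A = -257/5 kN·m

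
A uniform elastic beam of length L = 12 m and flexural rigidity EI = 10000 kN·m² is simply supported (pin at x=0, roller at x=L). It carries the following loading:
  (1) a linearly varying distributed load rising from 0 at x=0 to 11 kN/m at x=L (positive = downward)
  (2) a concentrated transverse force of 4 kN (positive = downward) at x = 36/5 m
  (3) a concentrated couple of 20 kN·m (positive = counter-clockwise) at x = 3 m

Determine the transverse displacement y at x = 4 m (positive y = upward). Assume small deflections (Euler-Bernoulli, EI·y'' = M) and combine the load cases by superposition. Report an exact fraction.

y(4) = -350363/2812500 m

Load 1 — triangular load w₀=11 kN/m (0→w₀ over full span):
  y_1 = -w₀x(7L⁴-10L²x²+3x⁴)/(360LEI) = -11·4·(7·12⁴-10·12²·4²+3·4⁴)/(360·12·10000) = -704/5625 m
Load 2 — point force P=4 kN at a=36/5 m (b=L-a=24/5):
  y_2 = -Pbx(L²-b²-x²)/(6LEI)  [x≤a] = -4·(24/5)·4·(12²-(24/5)²-4²)/(6·12·10000) = -2624/234375 m
Load 3 — applied couple M₀=20 kN·m at a=3 m (b=L-a=9):
  y_3 = (M₀x³/(6L)-M₀(x-a)²/2+C₁x)/EI  [x>a] with C₁=M₀(3b²-L²)/(6L)=55/2 = (20·4³/(6·12)-20·(4-3)²/2+(55/2)·4)/10000 = 53/4500 m
Superposition: y = Σ y_i = -350363/2812500 m ≈ -0.124574 m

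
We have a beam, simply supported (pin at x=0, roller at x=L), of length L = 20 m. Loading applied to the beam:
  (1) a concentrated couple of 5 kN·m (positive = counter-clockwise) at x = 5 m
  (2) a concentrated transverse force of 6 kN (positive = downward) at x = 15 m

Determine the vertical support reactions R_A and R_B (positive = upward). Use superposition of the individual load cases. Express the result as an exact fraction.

R_A = 7/4 kN, R_B = 17/4 kN

Load 1 — applied couple M₀=5 kN·m at a=5 m (b=L-a=15):
  R_A = M₀/L = 5/20 = 1/4 kN
  R_B = -M₀/L = -5/20 = -1/4 kN
Load 2 — point force P=6 kN at a=15 m (b=L-a=5):
  R_A = Pb/L = 6·5/20 = 3/2 kN
  R_B = Pa/L = 6·15/20 = 9/2 kN
Superposition: R_A = 7/4 kN, R_B = 17/4 kN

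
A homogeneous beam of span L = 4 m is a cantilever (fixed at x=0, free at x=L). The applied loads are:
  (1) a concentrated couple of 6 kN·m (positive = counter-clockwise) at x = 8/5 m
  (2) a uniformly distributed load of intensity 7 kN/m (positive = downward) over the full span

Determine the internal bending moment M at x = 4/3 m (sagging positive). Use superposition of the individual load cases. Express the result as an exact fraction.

M(4/3) = -170/9 kN·m

Load 1 — applied couple M₀=6 kN·m at a=8/5 m (b=L-a=12/5):
  M_1 = M₀  [x≤a] = 6 = 6 kN·m
Load 2 — uniform load w=7 kN/m over full span:
  M_2 = -w(L-x)²/2 = -7·(4-(4/3))²/2 = -224/9 kN·m
Superposition: M = Σ M_i = -170/9 kN·m ≈ -18.888889 kN·m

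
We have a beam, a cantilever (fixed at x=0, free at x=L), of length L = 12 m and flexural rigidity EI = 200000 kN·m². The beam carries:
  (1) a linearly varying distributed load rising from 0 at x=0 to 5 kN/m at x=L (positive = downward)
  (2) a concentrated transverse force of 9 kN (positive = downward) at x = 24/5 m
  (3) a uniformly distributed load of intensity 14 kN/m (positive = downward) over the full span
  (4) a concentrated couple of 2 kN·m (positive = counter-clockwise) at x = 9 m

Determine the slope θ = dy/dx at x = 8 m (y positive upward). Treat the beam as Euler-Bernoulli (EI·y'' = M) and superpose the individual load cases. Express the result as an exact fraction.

Load 1 — triangular load w₀=5 kN/m (0→w₀ over full span):
  θ_1 = (w₀Lx²/4-w₀L²x/3-w₀x⁴/(24L))/EI = (5·12·8²/4-5·12²·8/3-5·8⁴/(24·12))/200000 = -29/5625 rad
Load 2 — point force P=9 kN at a=24/5 m (b=L-a=36/5):
  θ_2 = -Pa²/(2EI)  [x>a] = -9·(24/5)²/(2·200000) = -81/156250 rad
Load 3 — uniform load w=14 kN/m over full span:
  θ_3 = -wx(x²-3Lx+3L²)/(6EI) = -14·8·(8²-3·12·8+3·12²)/(6·200000) = -182/9375 rad
Load 4 — applied couple M₀=2 kN·m at a=9 m (b=L-a=3):
  θ_4 = M₀x/EI  [x≤a] = 2·8/200000 = 1/12500 rad
Superposition: θ = Σ θ_i = -70333/2812500 rad ≈ -0.025007 rad

θ(8) = -70333/2812500 rad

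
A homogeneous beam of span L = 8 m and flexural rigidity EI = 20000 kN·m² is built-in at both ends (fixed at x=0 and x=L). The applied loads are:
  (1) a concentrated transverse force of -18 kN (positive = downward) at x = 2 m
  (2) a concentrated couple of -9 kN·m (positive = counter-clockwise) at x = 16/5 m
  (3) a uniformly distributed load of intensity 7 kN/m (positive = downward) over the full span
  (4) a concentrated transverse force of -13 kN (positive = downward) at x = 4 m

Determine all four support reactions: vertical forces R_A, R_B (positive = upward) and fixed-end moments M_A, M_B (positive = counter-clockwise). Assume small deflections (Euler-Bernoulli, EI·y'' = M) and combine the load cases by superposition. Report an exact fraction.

Load 1 — point force P=-18 kN at a=2 m (b=L-a=6):
  R_A = Pb²(3a+b)/L³ = (-18)·6²·(3·2+6)/8³ = -243/16 kN
  M_A = Pab²/L² = (-18)·2·6²/8² = -81/4 kN·m
  R_B = Pa²(a+3b)/L³ = (-18)·2²·(2+3·6)/8³ = -45/16 kN
  M_B = -Pa²b/L² = -(-18)·2²·6/8² = 27/4 kN·m
Load 2 — applied couple M₀=-9 kN·m at a=16/5 m (b=L-a=24/5):
  R_A = 6M₀ab/L³ = 6·(-9)·(16/5)·(24/5)/8³ = -81/50 kN
  M_A = M₀b(2a-b)/L² = (-9)·(24/5)·(2·(16/5)-(24/5))/8² = -27/25 kN·m
  R_B = -6M₀ab/L³ = -6·(-9)·(16/5)·(24/5)/8³ = 81/50 kN
  M_B = M₀a(2b-a)/L² = (-9)·(16/5)·(2·(24/5)-(16/5))/8² = -72/25 kN·m
Load 3 — uniform load w=7 kN/m over full span:
  R_A = wL/2 = 7·8/2 = 28 kN
  M_A = wL²/12 = 7·8²/12 = 112/3 kN·m
  R_B = wL/2 = 7·8/2 = 28 kN
  M_B = -wL²/12 = -7·8²/12 = -112/3 kN·m
Load 4 — point force P=-13 kN at a=4 m (b=L-a=4):
  R_A = Pb²(3a+b)/L³ = (-13)·4²·(3·4+4)/8³ = -13/2 kN
  M_A = Pab²/L² = (-13)·4·4²/8² = -13 kN·m
  R_B = Pa²(a+3b)/L³ = (-13)·4²·(4+3·4)/8³ = -13/2 kN
  M_B = -Pa²b/L² = -(-13)·4²·4/8² = 13 kN·m
Superposition: R_A = 1877/400 kN, M_A = 901/300 kN·m, R_B = 8123/400 kN, M_B = -6139/300 kN·m

R_A = 1877/400 kN, M_A = 901/300 kN·m, R_B = 8123/400 kN, M_B = -6139/300 kN·m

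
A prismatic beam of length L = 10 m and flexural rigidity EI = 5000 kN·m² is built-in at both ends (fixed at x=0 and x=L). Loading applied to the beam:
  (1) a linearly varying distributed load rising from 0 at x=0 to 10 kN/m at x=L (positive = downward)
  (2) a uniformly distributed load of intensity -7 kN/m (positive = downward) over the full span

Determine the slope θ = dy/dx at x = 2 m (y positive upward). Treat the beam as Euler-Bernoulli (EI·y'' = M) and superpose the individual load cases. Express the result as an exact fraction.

θ(2) = 7/1875 rad

Load 1 — triangular load w₀=10 kN/m (0→w₀ over full span):
  θ_1 = -w₀(2x(L-x)(L-2x)(x+2L)+x²(L-x)²)/(120LEI) = -10·(2·2·(10-2)·(10-2·2)·(2+2·10)+2²·(10-2)²)/(120·10·5000) = -14/1875 rad
Load 2 — uniform load w=-7 kN/m over full span:
  θ_2 = -wx(L-x)(L-2x)/(12EI) = -(-7)·2·(10-2)·(10-2·2)/(12·5000) = 7/625 rad
Superposition: θ = Σ θ_i = 7/1875 rad ≈ 0.003733 rad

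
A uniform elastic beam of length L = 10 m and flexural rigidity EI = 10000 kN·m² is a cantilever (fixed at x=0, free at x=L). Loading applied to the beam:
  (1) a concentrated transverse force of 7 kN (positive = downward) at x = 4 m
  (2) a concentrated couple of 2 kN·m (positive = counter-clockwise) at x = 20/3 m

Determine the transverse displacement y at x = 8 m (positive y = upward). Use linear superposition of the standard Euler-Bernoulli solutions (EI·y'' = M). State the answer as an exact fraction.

y(8) = -7/225 m

Load 1 — point force P=7 kN at a=4 m (b=L-a=6):
  y_1 = -Pa²(3x-a)/(6EI)  [x>a] = -7·4²·(3·8-4)/(6·10000) = -14/375 m
Load 2 — applied couple M₀=2 kN·m at a=20/3 m (b=L-a=10/3):
  y_2 = M₀a(2x-a)/(2EI)  [x>a] = 2·(20/3)·(2·8-(20/3))/(2·10000) = 7/1125 m
Superposition: y = Σ y_i = -7/225 m ≈ -0.031111 m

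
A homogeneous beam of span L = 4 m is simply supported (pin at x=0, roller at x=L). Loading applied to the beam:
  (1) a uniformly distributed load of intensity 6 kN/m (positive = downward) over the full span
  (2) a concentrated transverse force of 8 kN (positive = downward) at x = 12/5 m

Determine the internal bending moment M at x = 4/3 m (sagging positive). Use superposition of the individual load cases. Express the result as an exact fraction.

M(4/3) = 224/15 kN·m

Load 1 — uniform load w=6 kN/m over full span:
  M_1 = wx(L-x)/2 = 6·(4/3)·(4-(4/3))/2 = 32/3 kN·m
Load 2 — point force P=8 kN at a=12/5 m (b=L-a=8/5):
  M_2 = Pbx/L  [x≤a] = 8·(8/5)·(4/3)/4 = 64/15 kN·m
Superposition: M = Σ M_i = 224/15 kN·m ≈ 14.933333 kN·m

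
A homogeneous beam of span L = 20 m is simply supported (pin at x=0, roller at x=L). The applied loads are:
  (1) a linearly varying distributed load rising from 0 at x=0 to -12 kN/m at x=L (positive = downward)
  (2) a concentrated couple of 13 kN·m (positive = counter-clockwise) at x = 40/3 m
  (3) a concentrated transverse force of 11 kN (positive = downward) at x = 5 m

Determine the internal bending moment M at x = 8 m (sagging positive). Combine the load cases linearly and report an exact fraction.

M(8) = -1153/5 kN·m

Load 1 — triangular load w₀=-12 kN/m (0→w₀ over full span):
  M_1 = w₀Lx/6 - w₀x³/(6L) = (-12)·20·8/6 - (-12)·8³/(6·20) = -1344/5 kN·m
Load 2 — applied couple M₀=13 kN·m at a=40/3 m (b=L-a=20/3):
  M_2 = M₀x/L  [x≤a] = 13·8/20 = 26/5 kN·m
Load 3 — point force P=11 kN at a=5 m (b=L-a=15):
  M_3 = Pa(L-x)/L  [x>a] = 11·5·(20-8)/20 = 33 kN·m
Superposition: M = Σ M_i = -1153/5 kN·m ≈ -230.600000 kN·m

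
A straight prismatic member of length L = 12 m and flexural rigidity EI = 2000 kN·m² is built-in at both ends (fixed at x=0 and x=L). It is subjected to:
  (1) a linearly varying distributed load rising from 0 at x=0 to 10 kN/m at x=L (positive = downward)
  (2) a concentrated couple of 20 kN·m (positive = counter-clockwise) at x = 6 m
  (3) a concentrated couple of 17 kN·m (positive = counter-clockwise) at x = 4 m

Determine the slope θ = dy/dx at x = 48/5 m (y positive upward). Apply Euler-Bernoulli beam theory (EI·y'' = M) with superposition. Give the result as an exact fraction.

Load 1 — triangular load w₀=10 kN/m (0→w₀ over full span):
  θ_1 = -w₀(2x(L-x)(L-2x)(x+2L)+x²(L-x)²)/(120LEI) = -10·(2·(48/5)·(12-(48/5))·(12-2·(48/5))·((48/5)+2·12)+(48/5)²·(12-(48/5))²)/(120·12·2000) = 576/15625 rad
Load 2 — applied couple M₀=20 kN·m at a=6 m (b=L-a=6):
  θ_2 = (R_Ax²/2 - M_Ax - M₀(x-a))/EI  [x>a] with R_A=5/2, M_A=5 = ((5/2)·(48/5)²/2 - 5·(48/5) - 20·((48/5)-6))/2000 = -3/1250 rad
Load 3 — applied couple M₀=17 kN·m at a=4 m (b=L-a=8):
  θ_3 = (R_Ax²/2 - M_Ax - M₀(x-a))/EI  [x>a] with R_A=17/9, M_A=0 = ((17/9)·(48/5)²/2 - 0·(48/5) - 17·((48/5)-4))/2000 = -51/12500 rad
Superposition: θ = Σ θ_i = 1899/62500 rad ≈ 0.030384 rad

θ(48/5) = 1899/62500 rad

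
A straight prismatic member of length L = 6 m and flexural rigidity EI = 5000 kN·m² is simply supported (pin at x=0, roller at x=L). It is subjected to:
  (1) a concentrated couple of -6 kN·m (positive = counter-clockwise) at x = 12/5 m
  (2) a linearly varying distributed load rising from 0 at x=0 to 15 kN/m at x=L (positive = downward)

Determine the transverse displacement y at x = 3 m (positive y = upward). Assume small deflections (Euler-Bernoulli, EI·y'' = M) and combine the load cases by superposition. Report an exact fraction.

Load 1 — applied couple M₀=-6 kN·m at a=12/5 m (b=L-a=18/5):
  y_1 = (M₀x³/(6L)-M₀(x-a)²/2+C₁x)/EI  [x>a] with C₁=M₀(3b²-L²)/(6L)=-12/25 = ((-6)·3³/(6·6)-(-6)·(3-(12/5))²/2+(-12/25)·3)/5000 = -243/250000 m
Load 2 — triangular load w₀=15 kN/m (0→w₀ over full span):
  y_2 = -w₀x(7L⁴-10L²x²+3x⁴)/(360LEI) = -15·3·(7·6⁴-10·6²·3²+3·3⁴)/(360·6·5000) = -81/3200 m
Superposition: y = Σ y_i = -52569/2000000 m ≈ -0.026284 m

y(3) = -52569/2000000 m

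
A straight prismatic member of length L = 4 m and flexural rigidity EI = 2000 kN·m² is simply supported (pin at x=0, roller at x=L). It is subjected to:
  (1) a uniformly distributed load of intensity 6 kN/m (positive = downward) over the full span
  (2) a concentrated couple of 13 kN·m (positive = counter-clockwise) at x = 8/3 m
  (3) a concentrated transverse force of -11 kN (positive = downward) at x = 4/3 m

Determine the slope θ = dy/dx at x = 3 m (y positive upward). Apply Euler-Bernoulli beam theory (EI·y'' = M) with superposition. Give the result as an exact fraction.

Load 1 — uniform load w=6 kN/m over full span:
  θ_1 = -w(L³-6Lx²+4x³)/(24EI) = -6·(4³-6·4·3²+4·3³)/(24·2000) = 11/2000 rad
Load 2 — applied couple M₀=13 kN·m at a=8/3 m (b=L-a=4/3):
  θ_2 = (M₀x²/(2L)-M₀(x-a)+C₁)/EI  [x>a] with C₁=M₀(3b²-L²)/(6L)=-52/9 = (13·3²/(2·4)-13·(3-(8/3))+(-52/9))/2000 = 13/5760 rad
Load 3 — point force P=-11 kN at a=4/3 m (b=L-a=8/3):
  θ_3 = -Pa(2L²-6Lx+3x²+a²)/(6LEI)  [x>a] = -(-11)·(4/3)·(2·4²-6·4·3+3·3²+(4/3)²)/(6·4·2000) = -1111/324000 rad
Superposition: θ = Σ θ_i = 5609/1296000 rad ≈ 0.004328 rad

θ(3) = 5609/1296000 rad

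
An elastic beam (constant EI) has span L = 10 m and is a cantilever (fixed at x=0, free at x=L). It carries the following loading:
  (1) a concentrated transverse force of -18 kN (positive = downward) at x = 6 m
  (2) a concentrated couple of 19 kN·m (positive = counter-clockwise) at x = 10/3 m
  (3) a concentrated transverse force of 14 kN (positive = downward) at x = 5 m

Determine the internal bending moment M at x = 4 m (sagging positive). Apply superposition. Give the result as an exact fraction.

M(4) = 22 kN·m

Load 1 — point force P=-18 kN at a=6 m (b=L-a=4):
  M_1 = -P(a-x)  [x≤a] = -(-18)·(6-4) = 36 kN·m
Load 2 — applied couple M₀=19 kN·m at a=10/3 m (b=L-a=20/3):
  M_2 = 0  [x>a] = 0 kN·m
Load 3 — point force P=14 kN at a=5 m (b=L-a=5):
  M_3 = -P(a-x)  [x≤a] = -14·(5-4) = -14 kN·m
Superposition: M = Σ M_i = 22 kN·m ≈ 22.000000 kN·m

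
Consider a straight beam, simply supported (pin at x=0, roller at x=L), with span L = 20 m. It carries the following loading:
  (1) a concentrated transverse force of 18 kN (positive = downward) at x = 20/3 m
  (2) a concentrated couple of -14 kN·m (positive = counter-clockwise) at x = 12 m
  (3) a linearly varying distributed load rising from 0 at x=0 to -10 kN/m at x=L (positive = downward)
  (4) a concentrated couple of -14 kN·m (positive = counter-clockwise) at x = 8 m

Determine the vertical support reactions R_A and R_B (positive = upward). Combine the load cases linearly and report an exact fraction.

R_A = -341/15 kN, R_B = -889/15 kN

Load 1 — point force P=18 kN at a=20/3 m (b=L-a=40/3):
  R_A = Pb/L = 18·(40/3)/20 = 12 kN
  R_B = Pa/L = 18·(20/3)/20 = 6 kN
Load 2 — applied couple M₀=-14 kN·m at a=12 m (b=L-a=8):
  R_A = M₀/L = (-14)/20 = -7/10 kN
  R_B = -M₀/L = -(-14)/20 = 7/10 kN
Load 3 — triangular load w₀=-10 kN/m (0→w₀ over full span):
  R_A = w₀L/6 = (-10)·20/6 = -100/3 kN
  R_B = w₀L/3 = (-10)·20/3 = -200/3 kN
Load 4 — applied couple M₀=-14 kN·m at a=8 m (b=L-a=12):
  R_A = M₀/L = (-14)/20 = -7/10 kN
  R_B = -M₀/L = -(-14)/20 = 7/10 kN
Superposition: R_A = -341/15 kN, R_B = -889/15 kN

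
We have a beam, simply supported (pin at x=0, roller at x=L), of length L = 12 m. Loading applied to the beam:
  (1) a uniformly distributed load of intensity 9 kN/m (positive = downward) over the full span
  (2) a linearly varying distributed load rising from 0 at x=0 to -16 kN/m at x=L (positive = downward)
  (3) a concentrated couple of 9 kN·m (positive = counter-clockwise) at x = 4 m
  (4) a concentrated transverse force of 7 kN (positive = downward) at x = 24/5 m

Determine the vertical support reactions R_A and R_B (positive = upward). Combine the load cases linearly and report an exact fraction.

Load 1 — uniform load w=9 kN/m over full span:
  R_A = wL/2 = 9·12/2 = 54 kN
  R_B = wL/2 = 9·12/2 = 54 kN
Load 2 — triangular load w₀=-16 kN/m (0→w₀ over full span):
  R_A = w₀L/6 = (-16)·12/6 = -32 kN
  R_B = w₀L/3 = (-16)·12/3 = -64 kN
Load 3 — applied couple M₀=9 kN·m at a=4 m (b=L-a=8):
  R_A = M₀/L = 9/12 = 3/4 kN
  R_B = -M₀/L = -9/12 = -3/4 kN
Load 4 — point force P=7 kN at a=24/5 m (b=L-a=36/5):
  R_A = Pb/L = 7·(36/5)/12 = 21/5 kN
  R_B = Pa/L = 7·(24/5)/12 = 14/5 kN
Superposition: R_A = 539/20 kN, R_B = -159/20 kN

R_A = 539/20 kN, R_B = -159/20 kN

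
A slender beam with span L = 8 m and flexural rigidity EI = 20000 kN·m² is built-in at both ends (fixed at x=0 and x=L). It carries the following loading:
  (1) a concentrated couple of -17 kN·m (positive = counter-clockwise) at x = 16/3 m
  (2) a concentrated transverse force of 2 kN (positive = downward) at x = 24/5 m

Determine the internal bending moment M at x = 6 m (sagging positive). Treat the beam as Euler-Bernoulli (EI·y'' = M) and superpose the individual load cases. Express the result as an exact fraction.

Load 1 — applied couple M₀=-17 kN·m at a=16/3 m (b=L-a=8/3):
  M_1 = R_Ax - M_A - M₀  [x>a] with R_A=-17/6, M_A=-17/3 = (-17/6)·6 - (-17/3) - (-17) = 17/3 kN·m
Load 2 — point force P=2 kN at a=24/5 m (b=L-a=16/5):
  M_2 = Pa²(a+3b)(L-x)/L³ - Pa²b/L²  [x>a] = 2·(24/5)²·((24/5)+3·(16/5))·(8-6)/8³ - 2·(24/5)²·(16/5)/8² = 36/125 kN·m
Superposition: M = Σ M_i = 2233/375 kN·m ≈ 5.954667 kN·m

M(6) = 2233/375 kN·m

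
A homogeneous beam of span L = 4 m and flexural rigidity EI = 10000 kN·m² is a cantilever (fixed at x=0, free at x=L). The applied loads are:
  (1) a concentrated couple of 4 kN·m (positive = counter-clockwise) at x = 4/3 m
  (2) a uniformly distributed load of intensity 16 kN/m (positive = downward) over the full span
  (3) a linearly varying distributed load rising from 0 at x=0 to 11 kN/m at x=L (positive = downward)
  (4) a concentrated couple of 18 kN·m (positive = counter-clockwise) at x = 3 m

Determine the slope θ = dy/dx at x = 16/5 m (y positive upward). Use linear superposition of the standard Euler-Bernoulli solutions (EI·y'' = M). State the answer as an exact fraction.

θ(16/5) = -184759/9375000 rad

Load 1 — applied couple M₀=4 kN·m at a=4/3 m (b=L-a=8/3):
  θ_1 = M₀a/EI  [x>a] = 4·(4/3)/10000 = 1/1875 rad
Load 2 — uniform load w=16 kN/m over full span:
  θ_2 = -wx(x²-3Lx+3L²)/(6EI) = -16·(16/5)·((16/5)²-3·4·(16/5)+3·4²)/(6·10000) = -3968/234375 rad
Load 3 — triangular load w₀=11 kN/m (0→w₀ over full span):
  θ_3 = (w₀Lx²/4-w₀L²x/3-w₀x⁴/(24L))/EI = (11·4·(16/5)²/4-11·4²·(16/5)/3-11·(16/5)⁴/(24·4))/10000 = -10208/1171875 rad
Load 4 — applied couple M₀=18 kN·m at a=3 m (b=L-a=1):
  θ_4 = M₀a/EI  [x>a] = 18·3/10000 = 27/5000 rad
Superposition: θ = Σ θ_i = -184759/9375000 rad ≈ -0.019708 rad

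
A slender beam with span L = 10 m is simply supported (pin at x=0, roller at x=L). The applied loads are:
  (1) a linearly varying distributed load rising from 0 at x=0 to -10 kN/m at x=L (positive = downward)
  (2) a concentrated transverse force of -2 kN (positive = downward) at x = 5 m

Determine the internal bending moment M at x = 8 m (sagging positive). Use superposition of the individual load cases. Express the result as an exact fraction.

M(8) = -50 kN·m

Load 1 — triangular load w₀=-10 kN/m (0→w₀ over full span):
  M_1 = w₀Lx/6 - w₀x³/(6L) = (-10)·10·8/6 - (-10)·8³/(6·10) = -48 kN·m
Load 2 — point force P=-2 kN at a=5 m (b=L-a=5):
  M_2 = Pa(L-x)/L  [x>a] = (-2)·5·(10-8)/10 = -2 kN·m
Superposition: M = Σ M_i = -50 kN·m ≈ -50.000000 kN·m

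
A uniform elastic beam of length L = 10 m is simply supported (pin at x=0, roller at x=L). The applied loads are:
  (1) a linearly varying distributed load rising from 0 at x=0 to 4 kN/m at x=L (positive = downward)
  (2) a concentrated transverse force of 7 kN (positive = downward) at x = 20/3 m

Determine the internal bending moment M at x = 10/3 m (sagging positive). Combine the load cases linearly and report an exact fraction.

Load 1 — triangular load w₀=4 kN/m (0→w₀ over full span):
  M_1 = w₀Lx/6 - w₀x³/(6L) = 4·10·(10/3)/6 - 4·(10/3)³/(6·10) = 1600/81 kN·m
Load 2 — point force P=7 kN at a=20/3 m (b=L-a=10/3):
  M_2 = Pbx/L  [x≤a] = 7·(10/3)·(10/3)/10 = 70/9 kN·m
Superposition: M = Σ M_i = 2230/81 kN·m ≈ 27.530864 kN·m

M(10/3) = 2230/81 kN·m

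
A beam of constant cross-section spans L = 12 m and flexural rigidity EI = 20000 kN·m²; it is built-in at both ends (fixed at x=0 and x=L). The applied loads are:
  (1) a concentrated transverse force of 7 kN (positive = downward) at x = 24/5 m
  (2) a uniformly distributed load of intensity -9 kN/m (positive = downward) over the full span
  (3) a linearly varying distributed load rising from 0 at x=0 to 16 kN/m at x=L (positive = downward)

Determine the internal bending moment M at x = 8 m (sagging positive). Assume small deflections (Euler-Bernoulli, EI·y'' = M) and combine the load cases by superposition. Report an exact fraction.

Load 1 — point force P=7 kN at a=24/5 m (b=L-a=36/5):
  M_1 = Pa²(a+3b)(L-x)/L³ - Pa²b/L²  [x>a] = 7·(24/5)²·((24/5)+3·(36/5))·(12-8)/12³ - 7·(24/5)²·(36/5)/12² = 224/125 kN·m
Load 2 — uniform load w=-9 kN/m over full span:
  M_2 = wLx/2 - wL²/12 - wx²/2 = (-9)·12·8/2 - (-9)·12²/12 - (-9)·8²/2 = -36 kN·m
Load 3 — triangular load w₀=16 kN/m (0→w₀ over full span):
  M_3 = 3w₀Lx/20 - w₀L²/30 - w₀x³/(6L) = 3·16·12·8/20 - 16·12²/30 - 16·8³/(6·12) = 1792/45 kN·m
Superposition: M = Σ M_i = 6316/1125 kN·m ≈ 5.614222 kN·m

M(8) = 6316/1125 kN·m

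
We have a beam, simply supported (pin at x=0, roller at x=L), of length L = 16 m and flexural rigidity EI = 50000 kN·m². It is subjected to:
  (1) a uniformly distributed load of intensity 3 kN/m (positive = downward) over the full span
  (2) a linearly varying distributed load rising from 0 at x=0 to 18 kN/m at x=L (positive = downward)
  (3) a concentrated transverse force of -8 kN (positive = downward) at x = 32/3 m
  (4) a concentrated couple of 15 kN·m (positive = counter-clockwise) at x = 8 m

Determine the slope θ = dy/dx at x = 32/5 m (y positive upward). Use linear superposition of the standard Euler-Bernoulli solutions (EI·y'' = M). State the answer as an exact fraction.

Load 1 — uniform load w=3 kN/m over full span:
  θ_1 = -w(L³-6Lx²+4x³)/(24EI) = -3·(16³-6·16·(32/5)²+4·(32/5)³)/(24·50000) = -1184/390625 rad
Load 2 — triangular load w₀=18 kN/m (0→w₀ over full span):
  θ_2 = -w₀(7L⁴-30L²x²+15x⁴)/(360LEI) = -18·(7·16⁴-30·16²·(32/5)²+15·(32/5)⁴)/(360·16·50000) = -20672/1953125 rad
Load 3 — point force P=-8 kN at a=32/3 m (b=L-a=16/3):
  θ_3 = -Pb(L²-b²-3x²)/(6LEI)  [x≤a] = -(-8)·(16/3)·(16²-(16/3)²-3·(32/5)²)/(6·16·50000) = 5888/6328125 rad
Load 4 — applied couple M₀=15 kN·m at a=8 m (b=L-a=8):
  θ_4 = (M₀x²/(2L)+C₁)/EI  [x≤a] with C₁=M₀(3b²-L²)/(6L)=-10 = (15·(32/5)²/(2·16)+(-10))/50000 = 23/125000 rad
Superposition: θ = Σ θ_i = -15821141/1265625000 rad ≈ -0.012501 rad

θ(32/5) = -15821141/1265625000 rad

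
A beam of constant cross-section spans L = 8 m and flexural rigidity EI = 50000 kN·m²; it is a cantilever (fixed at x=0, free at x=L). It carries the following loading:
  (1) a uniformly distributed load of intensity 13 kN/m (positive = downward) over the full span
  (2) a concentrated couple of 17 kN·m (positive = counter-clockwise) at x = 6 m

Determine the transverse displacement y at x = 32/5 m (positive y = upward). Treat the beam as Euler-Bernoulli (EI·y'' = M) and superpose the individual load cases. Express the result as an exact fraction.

y(32/5) = -4254203/46875000 m

Load 1 — uniform load w=13 kN/m over full span:
  y_1 = -wx²(x²-4Lx+6L²)/(24EI) = -13·(32/5)²·((32/5)²-4·8·(32/5)+6·8²)/(24·50000) = -572416/5859375 m
Load 2 — applied couple M₀=17 kN·m at a=6 m (b=L-a=2):
  y_2 = M₀a(2x-a)/(2EI)  [x>a] = 17·6·(2·(32/5)-6)/(2·50000) = 867/125000 m
Superposition: y = Σ y_i = -4254203/46875000 m ≈ -0.090756 m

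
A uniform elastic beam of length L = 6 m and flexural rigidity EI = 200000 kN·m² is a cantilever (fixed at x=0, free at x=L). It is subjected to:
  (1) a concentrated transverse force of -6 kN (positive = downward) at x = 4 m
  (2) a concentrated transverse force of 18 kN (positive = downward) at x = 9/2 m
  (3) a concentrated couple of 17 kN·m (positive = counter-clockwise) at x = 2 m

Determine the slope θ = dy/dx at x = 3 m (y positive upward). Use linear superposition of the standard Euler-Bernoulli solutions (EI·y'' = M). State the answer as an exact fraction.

θ(3) = -83/200000 rad

Load 1 — point force P=-6 kN at a=4 m (b=L-a=2):
  θ_1 = -Px(2a-x)/(2EI)  [x≤a] = -(-6)·3·(2·4-3)/(2·200000) = 9/40000 rad
Load 2 — point force P=18 kN at a=9/2 m (b=L-a=3/2):
  θ_2 = -Px(2a-x)/(2EI)  [x≤a] = -18·3·(2·(9/2)-3)/(2·200000) = -81/100000 rad
Load 3 — applied couple M₀=17 kN·m at a=2 m (b=L-a=4):
  θ_3 = M₀a/EI  [x>a] = 17·2/200000 = 17/100000 rad
Superposition: θ = Σ θ_i = -83/200000 rad ≈ -0.000415 rad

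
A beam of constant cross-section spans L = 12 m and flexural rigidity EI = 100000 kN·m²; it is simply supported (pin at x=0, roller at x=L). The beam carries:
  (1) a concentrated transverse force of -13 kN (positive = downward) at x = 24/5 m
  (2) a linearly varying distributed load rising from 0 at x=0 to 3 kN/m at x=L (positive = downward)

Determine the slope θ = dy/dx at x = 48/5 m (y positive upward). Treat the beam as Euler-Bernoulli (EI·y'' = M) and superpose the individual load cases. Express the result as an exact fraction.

Load 1 — point force P=-13 kN at a=24/5 m (b=L-a=36/5):
  θ_1 = -Pa(2L²-6Lx+3x²+a²)/(6LEI)  [x>a] = -(-13)·(24/5)·(2·12²-6·12·(48/5)+3·(48/5)²+(24/5)²)/(6·12·100000) = -351/390625 rad
Load 2 — triangular load w₀=3 kN/m (0→w₀ over full span):
  θ_2 = -w₀(7L⁴-30L²x²+15x⁴)/(360LEI) = -3·(7·12⁴-30·12²·(48/5)²+15·(48/5)⁴)/(360·12·100000) = 6813/7812500 rad
Superposition: θ = Σ θ_i = -207/7812500 rad ≈ -0.000026 rad

θ(48/5) = -207/7812500 rad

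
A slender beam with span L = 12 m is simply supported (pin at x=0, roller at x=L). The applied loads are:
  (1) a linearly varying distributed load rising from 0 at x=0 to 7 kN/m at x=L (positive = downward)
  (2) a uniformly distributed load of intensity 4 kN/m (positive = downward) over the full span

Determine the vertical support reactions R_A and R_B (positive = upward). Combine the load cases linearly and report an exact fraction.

Load 1 — triangular load w₀=7 kN/m (0→w₀ over full span):
  R_A = w₀L/6 = 7·12/6 = 14 kN
  R_B = w₀L/3 = 7·12/3 = 28 kN
Load 2 — uniform load w=4 kN/m over full span:
  R_A = wL/2 = 4·12/2 = 24 kN
  R_B = wL/2 = 4·12/2 = 24 kN
Superposition: R_A = 38 kN, R_B = 52 kN

R_A = 38 kN, R_B = 52 kN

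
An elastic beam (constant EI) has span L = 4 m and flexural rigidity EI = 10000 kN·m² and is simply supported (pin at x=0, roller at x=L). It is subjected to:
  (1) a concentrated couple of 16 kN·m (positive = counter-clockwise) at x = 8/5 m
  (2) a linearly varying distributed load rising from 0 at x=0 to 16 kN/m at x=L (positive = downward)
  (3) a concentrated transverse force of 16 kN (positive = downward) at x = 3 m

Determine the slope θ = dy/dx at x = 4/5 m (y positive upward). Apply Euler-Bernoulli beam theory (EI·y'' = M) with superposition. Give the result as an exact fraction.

Load 1 — applied couple M₀=16 kN·m at a=8/5 m (b=L-a=12/5):
  θ_1 = (M₀x²/(2L)+C₁)/EI  [x≤a] with C₁=M₀(3b²-L²)/(6L)=64/75 = (16·(4/5)²/(2·4)+(64/75))/10000 = 2/9375 rad
Load 2 — triangular load w₀=16 kN/m (0→w₀ over full span):
  θ_2 = -w₀(7L⁴-30L²x²+15x⁴)/(360LEI) = -16·(7·4⁴-30·4²·(4/5)²+15·(4/5)⁴)/(360·4·10000) = -5824/3515625 rad
Load 3 — point force P=16 kN at a=3 m (b=L-a=1):
  θ_3 = -Pb(L²-b²-3x²)/(6LEI)  [x≤a] = -16·1·(4²-1²-3·(4/5)²)/(6·4·10000) = -109/125000 rad
Superposition: θ = Σ θ_i = -65117/28125000 rad ≈ -0.002315 rad

θ(4/5) = -65117/28125000 rad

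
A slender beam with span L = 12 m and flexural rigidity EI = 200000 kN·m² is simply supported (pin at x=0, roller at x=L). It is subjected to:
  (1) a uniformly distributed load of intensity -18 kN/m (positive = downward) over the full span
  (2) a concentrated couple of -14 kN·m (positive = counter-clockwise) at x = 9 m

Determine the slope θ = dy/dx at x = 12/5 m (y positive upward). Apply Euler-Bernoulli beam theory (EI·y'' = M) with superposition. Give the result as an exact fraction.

θ(12/5) = 522911/100000000 rad

Load 1 — uniform load w=-18 kN/m over full span:
  θ_1 = -w(L³-6Lx²+4x³)/(24EI) = -(-18)·(12³-6·12·(12/5)²+4·(12/5)³)/(24·200000) = 8019/1562500 rad
Load 2 — applied couple M₀=-14 kN·m at a=9 m (b=L-a=3):
  θ_2 = (M₀x²/(2L)+C₁)/EI  [x≤a] with C₁=M₀(3b²-L²)/(6L)=91/4 = ((-14)·(12/5)²/(2·12)+(91/4))/200000 = 1939/20000000 rad
Superposition: θ = Σ θ_i = 522911/100000000 rad ≈ 0.005229 rad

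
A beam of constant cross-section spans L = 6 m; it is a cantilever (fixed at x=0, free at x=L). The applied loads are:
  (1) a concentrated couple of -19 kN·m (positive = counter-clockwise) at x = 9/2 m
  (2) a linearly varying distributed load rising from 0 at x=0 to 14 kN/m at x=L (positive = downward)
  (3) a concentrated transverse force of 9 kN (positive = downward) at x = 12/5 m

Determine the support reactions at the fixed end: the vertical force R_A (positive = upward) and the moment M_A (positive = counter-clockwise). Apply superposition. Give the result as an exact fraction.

R_A = 51 kN, M_A = 1043/5 kN·m

Load 1 — applied couple M₀=-19 kN·m at a=9/2 m (b=L-a=3/2):
  R_A = 0 kN
  M_A = -M₀ = -(-19) = 19 kN·m
Load 2 — triangular load w₀=14 kN/m (0→w₀ over full span):
  R_A = w₀L/2 = 14·6/2 = 42 kN
  M_A = w₀L²/3 = 14·6²/3 = 168 kN·m
Load 3 — point force P=9 kN at a=12/5 m (b=L-a=18/5):
  R_A = P = 9 kN
  M_A = Pa = 9·(12/5) = 108/5 kN·m
Superposition: R_A = 51 kN, M_A = 1043/5 kN·m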